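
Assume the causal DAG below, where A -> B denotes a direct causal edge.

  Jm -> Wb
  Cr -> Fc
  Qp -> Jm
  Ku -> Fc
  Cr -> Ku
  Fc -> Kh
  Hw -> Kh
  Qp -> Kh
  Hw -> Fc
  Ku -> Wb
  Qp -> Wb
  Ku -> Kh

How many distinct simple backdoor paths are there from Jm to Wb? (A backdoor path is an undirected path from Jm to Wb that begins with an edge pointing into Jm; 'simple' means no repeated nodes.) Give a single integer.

6

A backdoor path from Jm to Wb is any simple undirected path whose first edge points into Jm (i.e. leaves Jm via a parent).
Parents of Jm: {Qp}.
Enumerating:
  P1: Jm <- Qp -> Kh <- Hw -> Fc <- Cr -> Ku -> Wb
  P2: Jm <- Qp -> Kh <- Hw -> Fc <- Ku -> Wb
  P3: Jm <- Qp -> Kh <- Ku -> Wb
  P4: Jm <- Qp -> Kh <- Fc <- Cr -> Ku -> Wb
  P5: Jm <- Qp -> Kh <- Fc <- Ku -> Wb
  P6: Jm <- Qp -> Wb
That exhausts the simple backdoor paths. Count: 6.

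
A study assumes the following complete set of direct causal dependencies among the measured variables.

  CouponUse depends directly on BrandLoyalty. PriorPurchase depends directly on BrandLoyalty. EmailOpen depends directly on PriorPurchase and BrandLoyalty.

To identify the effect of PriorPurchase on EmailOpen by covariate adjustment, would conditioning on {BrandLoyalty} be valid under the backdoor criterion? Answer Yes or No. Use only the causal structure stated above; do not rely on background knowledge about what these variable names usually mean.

Yes

Backdoor paths from PriorPurchase to EmailOpen (paths whose first edge points into PriorPurchase):
  P1: PriorPurchase <- BrandLoyalty -> EmailOpen
Condition 1 (no descendant of PriorPurchase in the set): holds — descendants of PriorPurchase are {EmailOpen}; none are in {BrandLoyalty}.
Condition 2 (every backdoor path blocked by {BrandLoyalty}):
  P1: blocked at fork node BrandLoyalty ∈ conditioning set.
{BrandLoyalty} satisfies the backdoor criterion.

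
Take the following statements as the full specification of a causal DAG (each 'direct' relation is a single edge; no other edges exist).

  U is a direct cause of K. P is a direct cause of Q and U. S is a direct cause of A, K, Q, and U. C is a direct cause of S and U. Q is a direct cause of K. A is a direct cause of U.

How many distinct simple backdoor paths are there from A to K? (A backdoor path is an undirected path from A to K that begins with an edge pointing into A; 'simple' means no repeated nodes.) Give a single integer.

A backdoor path from A to K is any simple undirected path whose first edge points into A (i.e. leaves A via a parent).
Parents of A: {S}.
Enumerating:
  P1: A <- S <- C -> U <- P -> Q -> K
  P2: A <- S <- C -> U -> K
  P3: A <- S -> Q <- P -> U -> K
  P4: A <- S -> Q -> K
  P5: A <- S -> U <- P -> Q -> K
  P6: A <- S -> U -> K
  P7: A <- S -> K
That exhausts the simple backdoor paths. Count: 7.

7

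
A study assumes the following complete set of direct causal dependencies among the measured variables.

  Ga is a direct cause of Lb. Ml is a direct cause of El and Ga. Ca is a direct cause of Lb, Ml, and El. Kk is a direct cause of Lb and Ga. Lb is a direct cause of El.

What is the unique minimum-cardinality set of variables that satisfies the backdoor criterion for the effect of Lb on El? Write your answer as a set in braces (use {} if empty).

Variables eligible for adjustment (non-descendants of Lb, excluding Lb and El): {Ca, Ga, Kk, Ml}.
Backdoor paths from Lb to El:
  P1: Lb <- Ca -> Ml -> El
  P2: Lb <- Ca -> El
  P3: Lb <- Kk -> Ga <- Ml <- Ca -> El
  P4: Lb <- Kk -> Ga <- Ml -> El
  P5: Lb <- Ga <- Ml <- Ca -> El
  P6: Lb <- Ga <- Ml -> El
The empty set is not sufficient: P1 (Lb <- Ca -> Ml -> El) has no collider blocking it and no conditioned non-collider, so it is open.
Try {Ca, Ml}:
  P1: blocked at fork node Ca ∈ conditioning set.
  P2: blocked at fork node Ca ∈ conditioning set.
  P3: blocked at collider Ga (neither it nor any descendant is in the conditioning set).
  P4: blocked at collider Ga (neither it nor any descendant is in the conditioning set).
  P5: blocked at chain node Ml ∈ conditioning set.
  P6: blocked at fork node Ml ∈ conditioning set.
{Ca, Ml} contains no descendant of Lb and blocks every backdoor path.
Every element of {Ca, Ml} is needed (dropping Ca leaves P2 open; dropping Ml leaves P6 open), so no proper subset is valid.
Among all size-2 subsets of the eligible variables, only {Ca, Ml} blocks every backdoor path, so it is the unique smallest valid adjustment set.

{Ca, Ml}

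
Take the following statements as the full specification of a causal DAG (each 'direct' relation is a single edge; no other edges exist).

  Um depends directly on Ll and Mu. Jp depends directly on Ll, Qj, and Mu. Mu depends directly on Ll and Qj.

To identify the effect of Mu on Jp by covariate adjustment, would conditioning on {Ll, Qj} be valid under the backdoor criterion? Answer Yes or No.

Backdoor paths from Mu to Jp (paths whose first edge points into Mu):
  P1: Mu <- Ll -> Jp
  P2: Mu <- Qj -> Jp
Condition 1 (no descendant of Mu in the set): holds — descendants of Mu are {Jp, Um}; none are in {Ll, Qj}.
Condition 2 (every backdoor path blocked by {Ll, Qj}):
  P1: blocked at fork node Ll ∈ conditioning set.
  P2: blocked at fork node Qj ∈ conditioning set.
{Ll, Qj} satisfies the backdoor criterion.

Yes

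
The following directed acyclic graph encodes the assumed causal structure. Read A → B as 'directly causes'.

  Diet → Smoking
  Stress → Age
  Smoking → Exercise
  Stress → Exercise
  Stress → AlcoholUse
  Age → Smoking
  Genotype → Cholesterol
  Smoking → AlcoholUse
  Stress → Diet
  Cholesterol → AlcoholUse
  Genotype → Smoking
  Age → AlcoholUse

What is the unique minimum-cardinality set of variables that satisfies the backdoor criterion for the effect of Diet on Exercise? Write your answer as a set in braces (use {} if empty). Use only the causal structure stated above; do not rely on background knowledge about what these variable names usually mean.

{Stress}

Variables eligible for adjustment (non-descendants of Diet, excluding Diet and Exercise): {Age, Cholesterol, Genotype, Stress}.
Backdoor paths from Diet to Exercise:
  P1: Diet <- Stress -> Age -> Smoking -> Exercise
  P2: Diet <- Stress -> Age -> AlcoholUse <- Cholesterol <- Genotype -> Smoking -> Exercise
  P3: Diet <- Stress -> Age -> AlcoholUse <- Smoking -> Exercise
  P4: Diet <- Stress -> AlcoholUse <- Cholesterol <- Genotype -> Smoking -> Exercise
  P5: Diet <- Stress -> AlcoholUse <- Age -> Smoking -> Exercise
  P6: Diet <- Stress -> AlcoholUse <- Smoking -> Exercise
  P7: Diet <- Stress -> Exercise
The empty set is not sufficient: P1 (Diet <- Stress -> Age -> Smoking -> Exercise) has no collider blocking it and no conditioned non-collider, so it is open.
Try {Stress}:
  P1: blocked at fork node Stress ∈ conditioning set.
  P2: blocked at fork node Stress ∈ conditioning set.
  P3: blocked at fork node Stress ∈ conditioning set.
  P4: blocked at fork node Stress ∈ conditioning set.
  P5: blocked at fork node Stress ∈ conditioning set.
  P6: blocked at fork node Stress ∈ conditioning set.
  P7: blocked at fork node Stress ∈ conditioning set.
{Stress} contains no descendant of Diet and blocks every backdoor path.
No other singleton works — e.g. {Genotype} leaves P1 open — so {Stress} is the unique smallest valid adjustment set.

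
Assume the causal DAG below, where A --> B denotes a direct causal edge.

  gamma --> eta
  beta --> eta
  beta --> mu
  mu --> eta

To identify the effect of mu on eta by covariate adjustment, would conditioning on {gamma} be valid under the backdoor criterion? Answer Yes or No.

No

Backdoor paths from mu to eta (paths whose first edge points into mu):
  P1: mu <- beta -> eta
Condition 1 (no descendant of mu in the set): holds — descendants of mu are {eta}; none are in {gamma}.
Condition 2 (every backdoor path blocked by {gamma}):
  P1: open — no interior node is in the conditioning set.
{gamma} does not satisfy the backdoor criterion.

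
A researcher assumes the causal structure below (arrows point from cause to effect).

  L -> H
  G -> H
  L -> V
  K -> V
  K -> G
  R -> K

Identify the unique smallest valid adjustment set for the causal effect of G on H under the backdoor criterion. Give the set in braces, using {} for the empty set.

{}

Variables eligible for adjustment (non-descendants of G, excluding G and H): {K, L, R, V}.
Backdoor paths from G to H:
  P1: G <- K -> V <- L -> H
Each backdoor path contains an unconditioned collider, so every path is already blocked with the empty conditioning set:
  P1: blocked at collider V (neither it nor any descendant is in the conditioning set).
The empty set is therefore the unique smallest valid set.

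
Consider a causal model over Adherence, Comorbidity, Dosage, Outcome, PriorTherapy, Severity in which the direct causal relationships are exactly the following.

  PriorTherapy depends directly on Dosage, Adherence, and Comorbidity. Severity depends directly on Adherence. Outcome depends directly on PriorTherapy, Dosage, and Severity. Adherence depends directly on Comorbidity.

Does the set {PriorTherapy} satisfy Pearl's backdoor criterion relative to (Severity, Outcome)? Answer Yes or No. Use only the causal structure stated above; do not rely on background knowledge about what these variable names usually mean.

Backdoor paths from Severity to Outcome (paths whose first edge points into Severity):
  P1: Severity <- Adherence <- Comorbidity -> PriorTherapy <- Dosage -> Outcome
  P2: Severity <- Adherence <- Comorbidity -> PriorTherapy -> Outcome
  P3: Severity <- Adherence -> PriorTherapy <- Dosage -> Outcome
  P4: Severity <- Adherence -> PriorTherapy -> Outcome
Condition 1 (no descendant of Severity in the set): holds — descendants of Severity are {Outcome}; none are in {PriorTherapy}.
Condition 2 (every backdoor path blocked by {PriorTherapy}):
  P1: open — collider(s) PriorTherapy are conditioned on (or have a conditioned descendant) and no non-collider on the path is in the set.
  P2: blocked at chain node PriorTherapy ∈ conditioning set.
  P3: open — collider(s) PriorTherapy are conditioned on (or have a conditioned descendant) and no non-collider on the path is in the set.
  P4: blocked at chain node PriorTherapy ∈ conditioning set.
{PriorTherapy} does not satisfy the backdoor criterion.

No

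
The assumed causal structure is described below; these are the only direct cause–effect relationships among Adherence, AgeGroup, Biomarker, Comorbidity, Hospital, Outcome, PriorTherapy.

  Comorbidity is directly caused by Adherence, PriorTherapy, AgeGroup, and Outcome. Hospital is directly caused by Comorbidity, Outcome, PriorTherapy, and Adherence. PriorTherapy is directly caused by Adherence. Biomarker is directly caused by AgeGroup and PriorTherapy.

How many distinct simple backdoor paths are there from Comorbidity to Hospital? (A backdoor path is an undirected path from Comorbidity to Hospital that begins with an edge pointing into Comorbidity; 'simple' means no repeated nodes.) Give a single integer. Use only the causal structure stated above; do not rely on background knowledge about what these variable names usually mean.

7

A backdoor path from Comorbidity to Hospital is any simple undirected path whose first edge points into Comorbidity (i.e. leaves Comorbidity via a parent).
Parents of Comorbidity: {Adherence, AgeGroup, Outcome, PriorTherapy}.
Enumerating:
  P1: Comorbidity <- AgeGroup -> Biomarker <- PriorTherapy <- Adherence -> Hospital
  P2: Comorbidity <- AgeGroup -> Biomarker <- PriorTherapy -> Hospital
  P3: Comorbidity <- Outcome -> Hospital
  P4: Comorbidity <- Adherence -> PriorTherapy -> Hospital
  P5: Comorbidity <- Adherence -> Hospital
  P6: Comorbidity <- PriorTherapy <- Adherence -> Hospital
  P7: Comorbidity <- PriorTherapy -> Hospital
That exhausts the simple backdoor paths. Count: 7.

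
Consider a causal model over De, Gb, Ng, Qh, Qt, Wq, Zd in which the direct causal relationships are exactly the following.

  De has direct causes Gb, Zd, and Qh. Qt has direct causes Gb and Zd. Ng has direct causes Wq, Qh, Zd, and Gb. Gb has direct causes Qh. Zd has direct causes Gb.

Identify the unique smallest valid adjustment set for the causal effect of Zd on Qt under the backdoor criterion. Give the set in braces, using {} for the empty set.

{Gb}

Variables eligible for adjustment (non-descendants of Zd, excluding Zd and Qt): {Gb, Qh, Wq}.
Backdoor paths from Zd to Qt:
  P1: Zd <- Gb -> Qt
The empty set is not sufficient: P1 (Zd <- Gb -> Qt) has no collider blocking it and no conditioned non-collider, so it is open.
Try {Gb}:
  P1: blocked at fork node Gb ∈ conditioning set.
{Gb} contains no descendant of Zd and blocks every backdoor path.
No other singleton works — e.g. {Qh} leaves P1 open — so {Gb} is the unique smallest valid adjustment set.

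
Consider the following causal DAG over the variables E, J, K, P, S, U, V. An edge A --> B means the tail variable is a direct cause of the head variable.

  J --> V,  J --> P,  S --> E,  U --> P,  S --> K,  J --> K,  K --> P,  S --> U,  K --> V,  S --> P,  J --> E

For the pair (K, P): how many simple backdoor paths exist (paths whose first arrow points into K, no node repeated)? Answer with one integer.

6

A backdoor path from K to P is any simple undirected path whose first edge points into K (i.e. leaves K via a parent).
Parents of K: {J, S}.
Enumerating:
  P1: K <- J -> E <- S -> U -> P
  P2: K <- J -> E <- S -> P
  P3: K <- J -> P
  P4: K <- S -> E <- J -> P
  P5: K <- S -> U -> P
  P6: K <- S -> P
That exhausts the simple backdoor paths. Count: 6.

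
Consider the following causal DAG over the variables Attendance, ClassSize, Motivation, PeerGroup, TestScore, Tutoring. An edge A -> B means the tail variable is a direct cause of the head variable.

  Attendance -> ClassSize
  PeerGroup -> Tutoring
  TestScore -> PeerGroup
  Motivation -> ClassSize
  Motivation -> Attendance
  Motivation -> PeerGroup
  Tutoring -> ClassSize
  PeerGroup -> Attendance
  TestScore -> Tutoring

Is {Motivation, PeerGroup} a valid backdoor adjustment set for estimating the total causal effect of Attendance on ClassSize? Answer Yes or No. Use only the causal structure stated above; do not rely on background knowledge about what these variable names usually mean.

Backdoor paths from Attendance to ClassSize (paths whose first edge points into Attendance):
  P1: Attendance <- Motivation -> PeerGroup <- TestScore -> Tutoring -> ClassSize
  P2: Attendance <- Motivation -> PeerGroup -> Tutoring -> ClassSize
  P3: Attendance <- Motivation -> ClassSize
  P4: Attendance <- PeerGroup <- Motivation -> ClassSize
  P5: Attendance <- PeerGroup <- TestScore -> Tutoring -> ClassSize
  P6: Attendance <- PeerGroup -> Tutoring -> ClassSize
Condition 1 (no descendant of Attendance in the set): holds — descendants of Attendance are {ClassSize}; none are in {Motivation, PeerGroup}.
Condition 2 (every backdoor path blocked by {Motivation, PeerGroup}):
  P1: blocked at fork node Motivation ∈ conditioning set.
  P2: blocked at fork node Motivation ∈ conditioning set.
  P3: blocked at fork node Motivation ∈ conditioning set.
  P4: blocked at chain node PeerGroup ∈ conditioning set.
  P5: blocked at chain node PeerGroup ∈ conditioning set.
  P6: blocked at fork node PeerGroup ∈ conditioning set.
{Motivation, PeerGroup} satisfies the backdoor criterion.

Yes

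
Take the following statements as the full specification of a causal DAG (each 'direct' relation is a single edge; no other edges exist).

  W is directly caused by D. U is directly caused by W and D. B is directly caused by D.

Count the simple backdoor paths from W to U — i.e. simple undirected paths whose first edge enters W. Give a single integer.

A backdoor path from W to U is any simple undirected path whose first edge points into W (i.e. leaves W via a parent).
Parents of W: {D}.
Enumerating:
  P1: W <- D -> U
That exhausts the simple backdoor paths. Count: 1.

1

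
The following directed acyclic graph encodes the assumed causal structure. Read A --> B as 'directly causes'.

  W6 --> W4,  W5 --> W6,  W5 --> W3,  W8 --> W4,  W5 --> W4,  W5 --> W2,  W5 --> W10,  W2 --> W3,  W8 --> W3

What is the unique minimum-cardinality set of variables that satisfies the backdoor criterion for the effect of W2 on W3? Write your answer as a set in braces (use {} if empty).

Variables eligible for adjustment (non-descendants of W2, excluding W2 and W3): {W10, W4, W5, W6, W8}.
Backdoor paths from W2 to W3:
  P1: W2 <- W5 -> W3
  P2: W2 <- W5 -> W6 -> W4 <- W8 -> W3
  P3: W2 <- W5 -> W4 <- W8 -> W3
The empty set is not sufficient: P1 (W2 <- W5 -> W3) has no collider blocking it and no conditioned non-collider, so it is open.
Try {W5}:
  P1: blocked at fork node W5 ∈ conditioning set.
  P2: blocked at fork node W5 ∈ conditioning set.
  P3: blocked at fork node W5 ∈ conditioning set.
{W5} contains no descendant of W2 and blocks every backdoor path.
No other singleton works — e.g. {W8} leaves P1 open — so {W5} is the unique smallest valid adjustment set.

{W5}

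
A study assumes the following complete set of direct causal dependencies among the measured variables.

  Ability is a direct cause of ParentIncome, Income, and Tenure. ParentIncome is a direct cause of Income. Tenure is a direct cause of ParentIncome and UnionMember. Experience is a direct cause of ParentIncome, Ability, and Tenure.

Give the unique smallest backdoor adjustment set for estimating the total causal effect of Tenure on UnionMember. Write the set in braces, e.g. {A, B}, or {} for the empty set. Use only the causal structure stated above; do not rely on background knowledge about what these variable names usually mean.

Variables eligible for adjustment (non-descendants of Tenure, excluding Tenure and UnionMember): {Ability, Experience}.
Backdoor paths from Tenure to UnionMember:
  (none)
With no backdoor paths the empty set already satisfies the criterion, and it is trivially minimal.

{}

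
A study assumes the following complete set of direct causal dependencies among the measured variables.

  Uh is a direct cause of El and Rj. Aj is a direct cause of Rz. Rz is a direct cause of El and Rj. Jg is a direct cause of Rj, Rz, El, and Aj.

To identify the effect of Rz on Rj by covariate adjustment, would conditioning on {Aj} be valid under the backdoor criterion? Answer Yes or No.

Backdoor paths from Rz to Rj (paths whose first edge points into Rz):
  P1: Rz <- Jg -> Rj
  P2: Rz <- Jg -> El <- Uh -> Rj
  P3: Rz <- Aj <- Jg -> Rj
  P4: Rz <- Aj <- Jg -> El <- Uh -> Rj
Condition 1 (no descendant of Rz in the set): holds — descendants of Rz are {El, Rj}; none are in {Aj}.
Condition 2 (every backdoor path blocked by {Aj}):
  P1: open — no interior node is in the conditioning set.
  P2: blocked at collider El (neither it nor any descendant is in the conditioning set).
  P3: blocked at chain node Aj ∈ conditioning set.
  P4: blocked at chain node Aj ∈ conditioning set.
{Aj} does not satisfy the backdoor criterion.

No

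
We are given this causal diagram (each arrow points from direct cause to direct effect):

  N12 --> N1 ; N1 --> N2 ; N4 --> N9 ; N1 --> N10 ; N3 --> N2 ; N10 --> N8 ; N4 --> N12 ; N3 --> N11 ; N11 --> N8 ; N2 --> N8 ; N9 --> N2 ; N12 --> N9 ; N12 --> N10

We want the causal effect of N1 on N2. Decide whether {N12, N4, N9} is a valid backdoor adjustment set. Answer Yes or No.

Backdoor paths from N1 to N2 (paths whose first edge points into N1):
  P1: N1 <- N12 <- N4 -> N9 -> N2
  P2: N1 <- N12 -> N10 -> N8 <- N11 <- N3 -> N2
  P3: N1 <- N12 -> N10 -> N8 <- N2
  P4: N1 <- N12 -> N9 -> N2
Condition 1 (no descendant of N1 in the set): holds — descendants of N1 are {N10, N2, N8}; none are in {N12, N4, N9}.
Condition 2 (every backdoor path blocked by {N12, N4, N9}):
  P1: blocked at chain node N12 ∈ conditioning set.
  P2: blocked at fork node N12 ∈ conditioning set.
  P3: blocked at fork node N12 ∈ conditioning set.
  P4: blocked at fork node N12 ∈ conditioning set.
{N12, N4, N9} satisfies the backdoor criterion.

Yes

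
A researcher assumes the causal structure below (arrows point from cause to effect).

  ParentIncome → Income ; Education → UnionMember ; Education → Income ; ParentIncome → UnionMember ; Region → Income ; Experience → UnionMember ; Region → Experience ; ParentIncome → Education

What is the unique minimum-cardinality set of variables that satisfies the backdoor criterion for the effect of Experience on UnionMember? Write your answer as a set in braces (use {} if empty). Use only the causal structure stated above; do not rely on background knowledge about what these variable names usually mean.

{}

Variables eligible for adjustment (non-descendants of Experience, excluding Experience and UnionMember): {Education, Income, ParentIncome, Region}.
Backdoor paths from Experience to UnionMember:
  P1: Experience <- Region -> Income <- ParentIncome -> Education -> UnionMember
  P2: Experience <- Region -> Income <- ParentIncome -> UnionMember
  P3: Experience <- Region -> Income <- Education <- ParentIncome -> UnionMember
  P4: Experience <- Region -> Income <- Education -> UnionMember
Each backdoor path contains an unconditioned collider, so every path is already blocked with the empty conditioning set:
  P1: blocked at collider Income (neither it nor any descendant is in the conditioning set).
  P2: blocked at collider Income (neither it nor any descendant is in the conditioning set).
  P3: blocked at collider Income (neither it nor any descendant is in the conditioning set).
  P4: blocked at collider Income (neither it nor any descendant is in the conditioning set).
The empty set is therefore the unique smallest valid set.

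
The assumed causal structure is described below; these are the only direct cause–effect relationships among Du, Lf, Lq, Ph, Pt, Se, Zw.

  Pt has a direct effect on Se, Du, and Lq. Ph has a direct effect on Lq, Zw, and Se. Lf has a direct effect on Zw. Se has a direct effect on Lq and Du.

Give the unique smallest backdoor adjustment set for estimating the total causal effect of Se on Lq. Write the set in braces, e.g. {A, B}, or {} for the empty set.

Variables eligible for adjustment (non-descendants of Se, excluding Se and Lq): {Lf, Ph, Pt, Zw}.
Backdoor paths from Se to Lq:
  P1: Se <- Pt -> Lq
  P2: Se <- Ph -> Lq
The empty set is not sufficient: P1 (Se <- Pt -> Lq) has no collider blocking it and no conditioned non-collider, so it is open.
Try {Ph, Pt}:
  P1: blocked at fork node Pt ∈ conditioning set.
  P2: blocked at fork node Ph ∈ conditioning set.
{Ph, Pt} contains no descendant of Se and blocks every backdoor path.
Every element of {Ph, Pt} is needed (dropping Ph leaves P2 open; dropping Pt leaves P1 open), so no proper subset is valid.
Among all size-2 subsets of the eligible variables, only {Ph, Pt} blocks every backdoor path, so it is the unique smallest valid adjustment set.

{Ph, Pt}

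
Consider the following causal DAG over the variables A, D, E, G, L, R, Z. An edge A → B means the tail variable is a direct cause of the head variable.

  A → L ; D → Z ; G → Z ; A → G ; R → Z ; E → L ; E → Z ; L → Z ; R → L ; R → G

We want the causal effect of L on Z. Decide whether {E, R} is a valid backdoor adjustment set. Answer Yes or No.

Backdoor paths from L to Z (paths whose first edge points into L):
  P1: L <- E -> Z
  P2: L <- A -> G <- R -> Z
  P3: L <- A -> G -> Z
  P4: L <- R -> G -> Z
  P5: L <- R -> Z
Condition 1 (no descendant of L in the set): holds — descendants of L are {Z}; none are in {E, R}.
Condition 2 (every backdoor path blocked by {E, R}):
  P1: blocked at fork node E ∈ conditioning set.
  P2: blocked at collider G (neither it nor any descendant is in the conditioning set).
  P3: open — no interior node is in the conditioning set.
  P4: blocked at fork node R ∈ conditioning set.
  P5: blocked at fork node R ∈ conditioning set.
{E, R} does not satisfy the backdoor criterion.

No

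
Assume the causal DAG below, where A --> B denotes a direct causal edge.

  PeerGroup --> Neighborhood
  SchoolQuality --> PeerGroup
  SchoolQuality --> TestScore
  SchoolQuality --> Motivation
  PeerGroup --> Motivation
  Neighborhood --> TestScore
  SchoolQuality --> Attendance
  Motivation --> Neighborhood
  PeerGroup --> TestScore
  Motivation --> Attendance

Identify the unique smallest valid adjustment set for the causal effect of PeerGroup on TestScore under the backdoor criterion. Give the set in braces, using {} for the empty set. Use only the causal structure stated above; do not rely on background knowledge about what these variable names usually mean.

{SchoolQuality}

Variables eligible for adjustment (non-descendants of PeerGroup, excluding PeerGroup and TestScore): {SchoolQuality}.
Backdoor paths from PeerGroup to TestScore:
  P1: PeerGroup <- SchoolQuality -> Motivation -> Neighborhood -> TestScore
  P2: PeerGroup <- SchoolQuality -> TestScore
  P3: PeerGroup <- SchoolQuality -> Attendance <- Motivation -> Neighborhood -> TestScore
The empty set is not sufficient: P1 (PeerGroup <- SchoolQuality -> Motivation -> Neighborhood -> TestScore) has no collider blocking it and no conditioned non-collider, so it is open.
Try {SchoolQuality}:
  P1: blocked at fork node SchoolQuality ∈ conditioning set.
  P2: blocked at fork node SchoolQuality ∈ conditioning set.
  P3: blocked at fork node SchoolQuality ∈ conditioning set.
{SchoolQuality} contains no descendant of PeerGroup and blocks every backdoor path.
{SchoolQuality} is the unique smallest valid adjustment set.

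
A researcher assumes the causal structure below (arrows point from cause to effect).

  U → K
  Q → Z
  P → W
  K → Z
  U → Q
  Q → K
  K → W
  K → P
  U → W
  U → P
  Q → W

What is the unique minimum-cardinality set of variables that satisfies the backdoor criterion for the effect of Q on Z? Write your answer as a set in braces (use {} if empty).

{U}

Variables eligible for adjustment (non-descendants of Q, excluding Q and Z): {U}.
Backdoor paths from Q to Z:
  P1: Q <- U -> K -> Z
  P2: Q <- U -> P <- K -> Z
  P3: Q <- U -> P -> W <- K -> Z
  P4: Q <- U -> W <- K -> Z
  P5: Q <- U -> W <- P <- K -> Z
The empty set is not sufficient: P1 (Q <- U -> K -> Z) has no collider blocking it and no conditioned non-collider, so it is open.
Try {U}:
  P1: blocked at fork node U ∈ conditioning set.
  P2: blocked at fork node U ∈ conditioning set.
  P3: blocked at fork node U ∈ conditioning set.
  P4: blocked at fork node U ∈ conditioning set.
  P5: blocked at fork node U ∈ conditioning set.
{U} contains no descendant of Q and blocks every backdoor path.
{U} is the unique smallest valid adjustment set.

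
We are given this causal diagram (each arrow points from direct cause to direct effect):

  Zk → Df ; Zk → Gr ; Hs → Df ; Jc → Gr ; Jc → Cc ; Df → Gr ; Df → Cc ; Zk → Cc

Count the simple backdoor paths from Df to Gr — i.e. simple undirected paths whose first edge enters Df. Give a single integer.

A backdoor path from Df to Gr is any simple undirected path whose first edge points into Df (i.e. leaves Df via a parent).
Parents of Df: {Hs, Zk}.
Enumerating:
  P1: Df <- Zk -> Gr
  P2: Df <- Zk -> Cc <- Jc -> Gr
That exhausts the simple backdoor paths. Count: 2.

2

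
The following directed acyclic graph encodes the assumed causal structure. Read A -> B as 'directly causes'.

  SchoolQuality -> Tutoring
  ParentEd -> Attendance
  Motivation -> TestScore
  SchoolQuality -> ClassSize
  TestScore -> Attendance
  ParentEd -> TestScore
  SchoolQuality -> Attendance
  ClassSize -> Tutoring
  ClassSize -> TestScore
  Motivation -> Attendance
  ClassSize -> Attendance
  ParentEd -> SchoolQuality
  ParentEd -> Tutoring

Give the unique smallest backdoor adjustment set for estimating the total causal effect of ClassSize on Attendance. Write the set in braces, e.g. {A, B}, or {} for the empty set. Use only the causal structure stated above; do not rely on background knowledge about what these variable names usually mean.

Variables eligible for adjustment (non-descendants of ClassSize, excluding ClassSize and Attendance): {Motivation, ParentEd, SchoolQuality}.
Backdoor paths from ClassSize to Attendance:
  P1: ClassSize <- SchoolQuality <- ParentEd -> TestScore <- Motivation -> Attendance
  P2: ClassSize <- SchoolQuality <- ParentEd -> TestScore -> Attendance
  P3: ClassSize <- SchoolQuality <- ParentEd -> Attendance
  P4: ClassSize <- SchoolQuality -> Tutoring <- ParentEd -> TestScore <- Motivation -> Attendance
  P5: ClassSize <- SchoolQuality -> Tutoring <- ParentEd -> TestScore -> Attendance
  P6: ClassSize <- SchoolQuality -> Tutoring <- ParentEd -> Attendance
  P7: ClassSize <- SchoolQuality -> Attendance
The empty set is not sufficient: P2 (ClassSize <- SchoolQuality <- ParentEd -> TestScore -> Attendance) has no collider blocking it and no conditioned non-collider, so it is open.
Try {SchoolQuality}:
  P1: blocked at chain node SchoolQuality ∈ conditioning set.
  P2: blocked at chain node SchoolQuality ∈ conditioning set.
  P3: blocked at chain node SchoolQuality ∈ conditioning set.
  P4: blocked at fork node SchoolQuality ∈ conditioning set.
  P5: blocked at fork node SchoolQuality ∈ conditioning set.
  P6: blocked at fork node SchoolQuality ∈ conditioning set.
  P7: blocked at fork node SchoolQuality ∈ conditioning set.
{SchoolQuality} contains no descendant of ClassSize and blocks every backdoor path.
No other singleton works — e.g. {Motivation} leaves P2 open — so {SchoolQuality} is the unique smallest valid adjustment set.

{SchoolQuality}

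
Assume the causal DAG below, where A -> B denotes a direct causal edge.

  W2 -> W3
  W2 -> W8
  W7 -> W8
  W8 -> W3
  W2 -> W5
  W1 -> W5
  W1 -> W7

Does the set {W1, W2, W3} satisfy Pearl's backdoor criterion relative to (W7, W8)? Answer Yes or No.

Backdoor paths from W7 to W8 (paths whose first edge points into W7):
  P1: W7 <- W1 -> W5 <- W2 -> W8
  P2: W7 <- W1 -> W5 <- W2 -> W3 <- W8
Condition 1 (no descendant of W7 in the set): FAILS — W3 is a descendant of W7.
Condition 2 (every backdoor path blocked by {W1, W2, W3}):
  P1: blocked at fork node W1 ∈ conditioning set.
  P2: blocked at fork node W1 ∈ conditioning set.
{W1, W2, W3} does not satisfy the backdoor criterion.

No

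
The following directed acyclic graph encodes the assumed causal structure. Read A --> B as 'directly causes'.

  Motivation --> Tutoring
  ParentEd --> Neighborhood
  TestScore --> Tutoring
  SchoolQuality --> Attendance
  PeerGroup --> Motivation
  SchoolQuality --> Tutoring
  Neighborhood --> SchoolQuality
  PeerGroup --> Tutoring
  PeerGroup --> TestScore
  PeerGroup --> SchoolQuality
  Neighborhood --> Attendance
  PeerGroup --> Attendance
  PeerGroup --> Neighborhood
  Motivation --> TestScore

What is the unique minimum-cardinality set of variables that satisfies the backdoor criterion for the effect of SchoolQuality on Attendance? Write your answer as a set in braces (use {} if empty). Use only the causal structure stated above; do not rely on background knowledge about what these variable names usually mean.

Variables eligible for adjustment (non-descendants of SchoolQuality, excluding SchoolQuality and Attendance): {Motivation, Neighborhood, ParentEd, PeerGroup, TestScore}.
Backdoor paths from SchoolQuality to Attendance:
  P1: SchoolQuality <- PeerGroup -> Neighborhood -> Attendance
  P2: SchoolQuality <- PeerGroup -> Attendance
  P3: SchoolQuality <- Neighborhood <- PeerGroup -> Attendance
  P4: SchoolQuality <- Neighborhood -> Attendance
The empty set is not sufficient: P1 (SchoolQuality <- PeerGroup -> Neighborhood -> Attendance) has no collider blocking it and no conditioned non-collider, so it is open.
Try {Neighborhood, PeerGroup}:
  P1: blocked at fork node PeerGroup ∈ conditioning set.
  P2: blocked at fork node PeerGroup ∈ conditioning set.
  P3: blocked at chain node Neighborhood ∈ conditioning set.
  P4: blocked at fork node Neighborhood ∈ conditioning set.
{Neighborhood, PeerGroup} contains no descendant of SchoolQuality and blocks every backdoor path.
Every element of {Neighborhood, PeerGroup} is needed (dropping Neighborhood leaves P4 open; dropping PeerGroup leaves P2 open), so no proper subset is valid.
Among all size-2 subsets of the eligible variables, only {Neighborhood, PeerGroup} blocks every backdoor path, so it is the unique smallest valid adjustment set.

{Neighborhood, PeerGroup}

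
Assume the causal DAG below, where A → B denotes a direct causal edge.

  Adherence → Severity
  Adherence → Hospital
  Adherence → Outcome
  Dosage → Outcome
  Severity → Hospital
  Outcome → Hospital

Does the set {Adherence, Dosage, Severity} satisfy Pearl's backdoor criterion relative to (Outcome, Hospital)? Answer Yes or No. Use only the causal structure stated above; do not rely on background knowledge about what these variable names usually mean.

Yes

Backdoor paths from Outcome to Hospital (paths whose first edge points into Outcome):
  P1: Outcome <- Adherence -> Severity -> Hospital
  P2: Outcome <- Adherence -> Hospital
Condition 1 (no descendant of Outcome in the set): holds — descendants of Outcome are {Hospital}; none are in {Adherence, Dosage, Severity}.
Condition 2 (every backdoor path blocked by {Adherence, Dosage, Severity}):
  P1: blocked at fork node Adherence ∈ conditioning set.
  P2: blocked at fork node Adherence ∈ conditioning set.
{Adherence, Dosage, Severity} satisfies the backdoor criterion.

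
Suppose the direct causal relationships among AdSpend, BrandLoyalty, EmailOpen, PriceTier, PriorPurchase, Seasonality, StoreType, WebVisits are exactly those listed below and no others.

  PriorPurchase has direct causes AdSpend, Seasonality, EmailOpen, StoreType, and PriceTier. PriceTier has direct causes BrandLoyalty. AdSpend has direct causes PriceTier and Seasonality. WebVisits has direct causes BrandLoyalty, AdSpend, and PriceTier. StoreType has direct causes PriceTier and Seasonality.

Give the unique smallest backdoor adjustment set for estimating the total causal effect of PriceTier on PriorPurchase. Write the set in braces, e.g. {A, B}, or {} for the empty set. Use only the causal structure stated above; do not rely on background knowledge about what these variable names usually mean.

{}

Variables eligible for adjustment (non-descendants of PriceTier, excluding PriceTier and PriorPurchase): {BrandLoyalty, EmailOpen, Seasonality}.
Backdoor paths from PriceTier to PriorPurchase:
  P1: PriceTier <- BrandLoyalty -> WebVisits <- AdSpend <- Seasonality -> StoreType -> PriorPurchase
  P2: PriceTier <- BrandLoyalty -> WebVisits <- AdSpend <- Seasonality -> PriorPurchase
  P3: PriceTier <- BrandLoyalty -> WebVisits <- AdSpend -> PriorPurchase
Each backdoor path contains an unconditioned collider, so every path is already blocked with the empty conditioning set:
  P1: blocked at collider WebVisits (neither it nor any descendant is in the conditioning set).
  P2: blocked at collider WebVisits (neither it nor any descendant is in the conditioning set).
  P3: blocked at collider WebVisits (neither it nor any descendant is in the conditioning set).
The empty set is therefore the unique smallest valid set.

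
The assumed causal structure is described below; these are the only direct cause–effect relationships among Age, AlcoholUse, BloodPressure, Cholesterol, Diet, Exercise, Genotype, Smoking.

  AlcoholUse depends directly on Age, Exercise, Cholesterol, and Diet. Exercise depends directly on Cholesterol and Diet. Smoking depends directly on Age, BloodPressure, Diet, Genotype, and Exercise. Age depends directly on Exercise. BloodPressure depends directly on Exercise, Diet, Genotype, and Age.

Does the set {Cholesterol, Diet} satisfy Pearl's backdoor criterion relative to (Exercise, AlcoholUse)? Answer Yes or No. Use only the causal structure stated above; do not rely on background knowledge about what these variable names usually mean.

Yes

Backdoor paths from Exercise to AlcoholUse (paths whose first edge points into Exercise):
  P1: Exercise <- Cholesterol -> AlcoholUse
  P2: Exercise <- Diet -> AlcoholUse
  P3: Exercise <- Diet -> BloodPressure <- Age -> AlcoholUse
  P4: Exercise <- Diet -> BloodPressure <- Genotype -> Smoking <- Age -> AlcoholUse
  P5: Exercise <- Diet -> BloodPressure -> Smoking <- Age -> AlcoholUse
  P6: Exercise <- Diet -> Smoking <- Age -> AlcoholUse
  P7: Exercise <- Diet -> Smoking <- Genotype -> BloodPressure <- Age -> AlcoholUse
  P8: Exercise <- Diet -> Smoking <- BloodPressure <- Age -> AlcoholUse
Condition 1 (no descendant of Exercise in the set): holds — descendants of Exercise are {Age, AlcoholUse, BloodPressure, Smoking}; none are in {Cholesterol, Diet}.
Condition 2 (every backdoor path blocked by {Cholesterol, Diet}):
  P1: blocked at fork node Cholesterol ∈ conditioning set.
  P2: blocked at fork node Diet ∈ conditioning set.
  P3: blocked at fork node Diet ∈ conditioning set.
  P4: blocked at fork node Diet ∈ conditioning set.
  P5: blocked at fork node Diet ∈ conditioning set.
  P6: blocked at fork node Diet ∈ conditioning set.
  P7: blocked at fork node Diet ∈ conditioning set.
  P8: blocked at fork node Diet ∈ conditioning set.
{Cholesterol, Diet} satisfies the backdoor criterion.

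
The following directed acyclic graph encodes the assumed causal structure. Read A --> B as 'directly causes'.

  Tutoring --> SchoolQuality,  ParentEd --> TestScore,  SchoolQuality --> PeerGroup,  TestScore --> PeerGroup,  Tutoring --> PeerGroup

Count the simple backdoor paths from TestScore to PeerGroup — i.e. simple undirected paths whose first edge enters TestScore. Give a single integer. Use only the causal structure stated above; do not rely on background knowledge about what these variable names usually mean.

A backdoor path from TestScore to PeerGroup is any simple undirected path whose first edge points into TestScore (i.e. leaves TestScore via a parent).
Parents of TestScore: {ParentEd}.
No simple path from any parent of TestScore reaches PeerGroup without revisiting TestScore, so there are no backdoor paths.

0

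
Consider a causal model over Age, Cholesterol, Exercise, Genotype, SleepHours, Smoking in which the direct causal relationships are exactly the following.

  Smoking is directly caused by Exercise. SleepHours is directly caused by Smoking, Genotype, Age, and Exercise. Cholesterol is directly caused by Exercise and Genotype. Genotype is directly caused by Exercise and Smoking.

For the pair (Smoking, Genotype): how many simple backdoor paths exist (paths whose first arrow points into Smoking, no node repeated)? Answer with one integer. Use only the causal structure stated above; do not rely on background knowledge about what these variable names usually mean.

3

A backdoor path from Smoking to Genotype is any simple undirected path whose first edge points into Smoking (i.e. leaves Smoking via a parent).
Parents of Smoking: {Exercise}.
Enumerating:
  P1: Smoking <- Exercise -> Genotype
  P2: Smoking <- Exercise -> SleepHours <- Genotype
  P3: Smoking <- Exercise -> Cholesterol <- Genotype
That exhausts the simple backdoor paths. Count: 3.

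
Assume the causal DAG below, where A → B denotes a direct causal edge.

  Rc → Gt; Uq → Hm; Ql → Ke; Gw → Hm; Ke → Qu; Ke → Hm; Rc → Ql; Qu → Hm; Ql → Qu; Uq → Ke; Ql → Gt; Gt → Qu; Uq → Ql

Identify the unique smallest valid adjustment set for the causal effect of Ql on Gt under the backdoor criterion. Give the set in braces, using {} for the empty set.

Variables eligible for adjustment (non-descendants of Ql, excluding Ql and Gt): {Gw, Rc, Uq}.
Backdoor paths from Ql to Gt:
  P1: Ql <- Rc -> Gt
  P2: Ql <- Uq -> Ke -> Qu <- Gt
  P3: Ql <- Uq -> Ke -> Hm <- Qu <- Gt
  P4: Ql <- Uq -> Hm <- Ke -> Qu <- Gt
  P5: Ql <- Uq -> Hm <- Qu <- Gt
The empty set is not sufficient: P1 (Ql <- Rc -> Gt) has no collider blocking it and no conditioned non-collider, so it is open.
Try {Rc}:
  P1: blocked at fork node Rc ∈ conditioning set.
  P2: blocked at collider Qu (neither it nor any descendant is in the conditioning set).
  P3: blocked at collider Hm (neither it nor any descendant is in the conditioning set).
  P4: blocked at collider Hm (neither it nor any descendant is in the conditioning set).
  P5: blocked at collider Hm (neither it nor any descendant is in the conditioning set).
{Rc} contains no descendant of Ql and blocks every backdoor path.
No other singleton works — e.g. {Uq} leaves P1 open — so {Rc} is the unique smallest valid adjustment set.

{Rc}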